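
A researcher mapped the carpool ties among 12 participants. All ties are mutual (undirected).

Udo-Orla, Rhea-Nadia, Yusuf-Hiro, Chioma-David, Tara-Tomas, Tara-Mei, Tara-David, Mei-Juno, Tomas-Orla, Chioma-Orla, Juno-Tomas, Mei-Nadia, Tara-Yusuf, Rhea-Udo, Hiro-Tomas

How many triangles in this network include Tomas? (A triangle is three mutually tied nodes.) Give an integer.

Tomas's neighbors are Hiro, Juno, Orla, and Tara, but none of them are tied to each other, so no triangle contains Tomas.

0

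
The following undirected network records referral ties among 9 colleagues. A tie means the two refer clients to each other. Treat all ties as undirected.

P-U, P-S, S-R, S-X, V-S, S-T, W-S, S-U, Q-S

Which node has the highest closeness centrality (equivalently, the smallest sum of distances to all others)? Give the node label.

S

Farness (sum of distances to all others) for each node — P:14, Q:15, R:15, S:8, T:15, U:14, V:15, W:15, X:15.
The smallest farness is 8, for S, so S has the highest closeness.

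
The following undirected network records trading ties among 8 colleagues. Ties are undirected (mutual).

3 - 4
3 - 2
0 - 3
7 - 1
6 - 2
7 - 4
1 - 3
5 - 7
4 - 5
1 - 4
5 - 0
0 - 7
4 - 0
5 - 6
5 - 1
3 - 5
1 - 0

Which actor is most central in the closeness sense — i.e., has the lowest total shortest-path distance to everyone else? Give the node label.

5

Farness (sum of distances to all others) for each node — 0:9, 1:9, 2:13, 3:9, 4:9, 5:8, 6:12, 7:11.
The smallest farness is 8, for 5, so 5 has the highest closeness.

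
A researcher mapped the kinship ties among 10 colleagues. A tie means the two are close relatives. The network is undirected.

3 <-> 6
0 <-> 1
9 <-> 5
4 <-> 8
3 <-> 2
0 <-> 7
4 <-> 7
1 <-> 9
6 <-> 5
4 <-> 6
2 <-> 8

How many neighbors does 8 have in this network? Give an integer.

8 is directly tied to 2 and 4. That is 2 neighbors, so the degree of 8 is 2.

2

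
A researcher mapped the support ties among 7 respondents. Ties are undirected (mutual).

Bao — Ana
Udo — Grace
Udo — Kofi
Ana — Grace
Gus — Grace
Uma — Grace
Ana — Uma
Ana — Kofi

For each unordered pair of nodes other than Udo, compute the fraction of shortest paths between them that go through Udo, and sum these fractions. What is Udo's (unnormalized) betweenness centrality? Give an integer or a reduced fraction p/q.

1

Pairs whose geodesics pass through Udo — Grace–Kofi: 1/2; Gus–Kofi: 1/2.
All other pairs contribute 0.
Summing the contributions gives betweenness(Udo) = 1.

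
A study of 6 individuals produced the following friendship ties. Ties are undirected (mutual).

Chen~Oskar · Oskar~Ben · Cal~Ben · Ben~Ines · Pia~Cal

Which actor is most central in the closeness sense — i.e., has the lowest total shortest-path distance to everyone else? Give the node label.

Ben

Farness (sum of distances to all others) for each node — Ben:7, Cal:9, Chen:13, Ines:11, Oskar:9, Pia:13.
The smallest farness is 7, for Ben, so Ben has the highest closeness.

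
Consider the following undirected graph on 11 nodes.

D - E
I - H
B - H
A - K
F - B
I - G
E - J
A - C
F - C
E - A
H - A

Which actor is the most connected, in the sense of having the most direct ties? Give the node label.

Degrees — A:4, B:2, C:2, D:1, E:3, F:2, G:1, H:3, I:2, J:1, K:1.
The maximum is 4, attained only by A.

A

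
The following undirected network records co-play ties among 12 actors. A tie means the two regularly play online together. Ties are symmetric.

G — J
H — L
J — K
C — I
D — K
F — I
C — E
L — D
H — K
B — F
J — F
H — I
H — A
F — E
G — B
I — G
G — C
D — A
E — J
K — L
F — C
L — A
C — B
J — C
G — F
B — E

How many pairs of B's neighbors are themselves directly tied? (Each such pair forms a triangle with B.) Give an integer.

5

B's neighbors: C, E, F, and G.
Neighbor pairs that are themselves tied: B–C–E; B–C–F; B–C–G; B–E–F; B–F–G. Each forms one triangle with B, for 5 in total.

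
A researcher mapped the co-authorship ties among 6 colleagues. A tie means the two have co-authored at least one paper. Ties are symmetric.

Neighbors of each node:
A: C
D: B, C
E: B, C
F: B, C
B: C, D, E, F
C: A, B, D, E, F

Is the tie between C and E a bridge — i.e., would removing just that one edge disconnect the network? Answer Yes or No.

No

Even without that edge, C still reaches E via C – B – E, so the network stays connected. Not a bridge.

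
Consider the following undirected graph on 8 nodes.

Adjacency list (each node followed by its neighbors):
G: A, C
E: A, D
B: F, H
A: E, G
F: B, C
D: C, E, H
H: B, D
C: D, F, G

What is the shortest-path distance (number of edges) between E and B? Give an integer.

One shortest route is E – D – H – B, which uses 3 edges, and at distance 2 from E we only reach {C, G, H}, which does not include B. So d(E,B) = 3.

3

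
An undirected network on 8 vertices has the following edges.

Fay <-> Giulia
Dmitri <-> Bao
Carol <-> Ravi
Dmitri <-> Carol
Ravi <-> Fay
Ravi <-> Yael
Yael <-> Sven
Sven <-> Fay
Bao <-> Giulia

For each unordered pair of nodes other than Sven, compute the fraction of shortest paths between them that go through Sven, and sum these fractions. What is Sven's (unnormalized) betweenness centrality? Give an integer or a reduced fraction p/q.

Pairs whose geodesics pass through Sven — Fay–Yael: 1/2; Yael–Bao: 1/3; Yael–Giulia: 1/2.
All other pairs contribute 0.
Summing the contributions gives betweenness(Sven) = 4/3.

4/3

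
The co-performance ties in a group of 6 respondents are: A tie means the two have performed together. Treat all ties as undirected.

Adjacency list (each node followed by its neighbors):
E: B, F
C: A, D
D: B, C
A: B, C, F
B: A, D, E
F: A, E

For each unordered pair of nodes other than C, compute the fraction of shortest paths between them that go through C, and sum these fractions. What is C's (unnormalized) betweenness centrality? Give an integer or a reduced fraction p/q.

Pairs whose geodesics pass through C — D–A: 1/2; D–F: 1/3.
All other pairs contribute 0.
Summing the contributions gives betweenness(C) = 5/6.

5/6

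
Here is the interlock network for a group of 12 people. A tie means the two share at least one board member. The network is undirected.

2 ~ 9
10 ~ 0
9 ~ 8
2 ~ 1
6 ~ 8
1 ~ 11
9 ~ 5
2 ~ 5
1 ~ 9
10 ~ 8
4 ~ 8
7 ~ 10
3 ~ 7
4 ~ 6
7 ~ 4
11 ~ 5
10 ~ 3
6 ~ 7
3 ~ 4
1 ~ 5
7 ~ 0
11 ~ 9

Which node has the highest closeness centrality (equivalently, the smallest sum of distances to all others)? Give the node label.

8

Farness (sum of distances to all others) for each node — 0:29, 1:27, 2:28, 3:28, 4:22, 5:27, 6:23, 7:26, 8:18, 9:20, 10:22, 11:28.
The smallest farness is 18, for 8, so 8 has the highest closeness.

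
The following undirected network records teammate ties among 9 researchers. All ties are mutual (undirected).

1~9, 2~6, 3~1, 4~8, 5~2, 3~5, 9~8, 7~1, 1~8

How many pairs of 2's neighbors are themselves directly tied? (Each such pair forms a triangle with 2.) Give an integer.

2's neighbors are 5 and 6, but none of them are tied to each other, so no triangle contains 2.

0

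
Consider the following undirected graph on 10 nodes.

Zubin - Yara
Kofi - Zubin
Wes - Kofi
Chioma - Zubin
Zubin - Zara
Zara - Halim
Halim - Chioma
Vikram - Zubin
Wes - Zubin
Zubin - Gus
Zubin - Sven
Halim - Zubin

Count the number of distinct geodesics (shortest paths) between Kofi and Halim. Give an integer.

The shortest distance is 2, and the only length-2 path is Kofi–Zubin–Halim. So there is exactly 1 shortest path.

1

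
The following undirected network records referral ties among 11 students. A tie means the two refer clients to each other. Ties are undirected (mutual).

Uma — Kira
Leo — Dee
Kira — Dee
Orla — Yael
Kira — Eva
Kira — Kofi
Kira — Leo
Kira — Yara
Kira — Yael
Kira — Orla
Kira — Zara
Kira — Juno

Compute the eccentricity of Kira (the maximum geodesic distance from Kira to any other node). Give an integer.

1

Distances from Kira: Dee:1, Eva:1, Juno:1, Kofi:1, Leo:1, Orla:1, Uma:1, Yael:1, Yara:1, Zara:1.
The largest is 1 (to Yara, Kofi, Leo, Dee, Eva, Zara, Juno, Yael, Orla, and Uma), so the eccentricity of Kira is 1.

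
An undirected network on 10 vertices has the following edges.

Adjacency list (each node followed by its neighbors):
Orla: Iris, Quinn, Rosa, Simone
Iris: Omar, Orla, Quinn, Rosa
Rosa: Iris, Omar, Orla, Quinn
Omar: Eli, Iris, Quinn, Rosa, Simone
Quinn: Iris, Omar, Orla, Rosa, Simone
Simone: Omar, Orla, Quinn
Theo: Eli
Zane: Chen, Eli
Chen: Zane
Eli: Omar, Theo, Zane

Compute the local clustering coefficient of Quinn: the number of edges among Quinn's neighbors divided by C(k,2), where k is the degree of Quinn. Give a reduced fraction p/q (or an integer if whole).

7/10

Quinn's neighbors: Iris, Omar, Orla, Rosa, and Simone (k = 5).
Possible neighbor pairs: C(5,2) = 10. Edges among them: Iris–Omar, Iris–Orla, Iris–Rosa, Omar–Rosa, Omar–Simone, Orla–Rosa, Orla–Simone → e = 7.
Clustering(Quinn) = 7/10.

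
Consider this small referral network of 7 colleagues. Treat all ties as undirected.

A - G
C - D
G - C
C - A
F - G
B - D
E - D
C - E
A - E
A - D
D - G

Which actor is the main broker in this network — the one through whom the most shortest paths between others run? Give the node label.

D

Unnormalized betweenness of each node: A:2/3, B:0, C:2/3, D:17/3, E:0, F:0, G:5.
D has the largest value, 17/3, making it the main broker — the node through which the most shortest paths run.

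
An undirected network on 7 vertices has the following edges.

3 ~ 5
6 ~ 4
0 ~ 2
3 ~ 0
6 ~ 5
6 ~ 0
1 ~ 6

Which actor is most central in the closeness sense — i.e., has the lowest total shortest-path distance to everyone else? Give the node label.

Farness (sum of distances to all others) for each node — 0:9, 1:13, 2:14, 3:12, 4:13, 5:11, 6:8.
The smallest farness is 8, for 6, so 6 has the highest closeness.

6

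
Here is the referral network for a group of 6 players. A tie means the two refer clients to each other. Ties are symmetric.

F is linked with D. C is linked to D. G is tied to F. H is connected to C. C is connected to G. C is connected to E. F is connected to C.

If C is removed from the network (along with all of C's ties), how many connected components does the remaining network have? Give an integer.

Without C, the remaining ties split the others into: {E}; {D, F, G}; {H}.
That's 3 separate components.

3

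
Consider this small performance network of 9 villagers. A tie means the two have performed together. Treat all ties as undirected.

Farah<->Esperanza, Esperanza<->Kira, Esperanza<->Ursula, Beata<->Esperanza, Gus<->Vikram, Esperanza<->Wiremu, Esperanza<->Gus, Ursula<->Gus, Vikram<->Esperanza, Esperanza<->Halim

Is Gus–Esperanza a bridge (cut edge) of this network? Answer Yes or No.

Even without that edge, Gus still reaches Esperanza via Gus – Vikram – Esperanza, so the network stays connected. Not a bridge.

No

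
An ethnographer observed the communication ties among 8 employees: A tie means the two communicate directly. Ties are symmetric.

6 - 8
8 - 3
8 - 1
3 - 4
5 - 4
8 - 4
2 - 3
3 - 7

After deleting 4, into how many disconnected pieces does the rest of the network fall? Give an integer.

Without 4, the remaining ties split the others into: {1, 2, 3, 6, 7, 8}; {5}.
That's 2 separate components.

2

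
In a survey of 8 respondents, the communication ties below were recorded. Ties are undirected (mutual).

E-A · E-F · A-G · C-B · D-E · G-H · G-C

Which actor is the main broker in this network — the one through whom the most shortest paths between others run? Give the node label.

G

Unnormalized betweenness of each node: A:12, B:0, C:6, D:0, E:11, F:0, G:14, H:0.
G has the largest value, 14, making it the main broker — the node through which the most shortest paths run.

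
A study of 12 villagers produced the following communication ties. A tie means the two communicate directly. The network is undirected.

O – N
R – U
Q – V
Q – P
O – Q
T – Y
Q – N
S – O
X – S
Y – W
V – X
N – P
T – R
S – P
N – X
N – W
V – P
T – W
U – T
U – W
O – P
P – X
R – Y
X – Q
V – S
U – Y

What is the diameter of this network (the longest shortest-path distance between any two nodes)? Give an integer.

5

Eccentricity of each node (its greatest distance to any other): N:3, O:4, P:4, Q:4, R:5, S:5, T:4, U:4, V:5, W:3, X:4, Y:4.
The maximum eccentricity is 5, realized for instance by the pair R–S via R – Y – W – N – O – S. So the diameter is 5.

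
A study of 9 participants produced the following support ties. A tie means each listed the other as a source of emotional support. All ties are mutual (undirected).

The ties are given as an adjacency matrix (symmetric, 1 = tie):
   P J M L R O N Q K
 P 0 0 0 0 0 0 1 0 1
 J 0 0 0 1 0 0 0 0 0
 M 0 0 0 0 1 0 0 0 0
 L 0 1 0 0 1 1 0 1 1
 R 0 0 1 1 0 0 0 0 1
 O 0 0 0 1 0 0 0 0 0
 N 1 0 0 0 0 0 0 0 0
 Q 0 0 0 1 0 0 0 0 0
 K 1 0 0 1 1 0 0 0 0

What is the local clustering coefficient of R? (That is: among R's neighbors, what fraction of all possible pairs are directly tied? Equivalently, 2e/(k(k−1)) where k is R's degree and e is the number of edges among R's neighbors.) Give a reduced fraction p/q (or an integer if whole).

1/3

R's neighbors: K, L, and M (k = 3).
Possible neighbor pairs: C(3,2) = 3. Edges among them: K–L → e = 1.
Clustering(R) = 1/3.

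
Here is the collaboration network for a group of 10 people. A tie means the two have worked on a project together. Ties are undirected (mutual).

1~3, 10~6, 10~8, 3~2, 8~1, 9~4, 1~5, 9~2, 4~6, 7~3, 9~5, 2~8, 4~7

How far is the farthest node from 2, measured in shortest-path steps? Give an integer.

3

Distances from 2: 1:2, 3:1, 4:2, 5:2, 6:3, 7:2, 8:1, 9:1, 10:2.
The largest is 3 (to 6), so the eccentricity of 2 is 3.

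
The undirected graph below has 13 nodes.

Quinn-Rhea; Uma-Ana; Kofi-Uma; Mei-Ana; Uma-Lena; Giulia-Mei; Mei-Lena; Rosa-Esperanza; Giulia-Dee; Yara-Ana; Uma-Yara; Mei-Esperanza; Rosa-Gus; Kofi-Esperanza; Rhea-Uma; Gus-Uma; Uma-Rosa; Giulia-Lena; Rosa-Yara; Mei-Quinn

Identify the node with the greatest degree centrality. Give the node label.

Degrees — Ana:3, Dee:1, Esperanza:3, Giulia:3, Gus:2, Kofi:2, Lena:3, Mei:5, Quinn:2, Rhea:2, Rosa:4, Uma:7, Yara:3.
The maximum is 7, attained only by Uma.

Uma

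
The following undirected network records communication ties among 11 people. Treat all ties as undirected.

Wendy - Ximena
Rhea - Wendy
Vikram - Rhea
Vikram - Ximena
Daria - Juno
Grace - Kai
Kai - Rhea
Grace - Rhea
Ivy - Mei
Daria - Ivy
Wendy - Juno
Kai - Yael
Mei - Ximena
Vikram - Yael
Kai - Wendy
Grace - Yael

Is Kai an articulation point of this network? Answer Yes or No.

No

Even without Kai, every remaining node can still reach every other (the residual graph is connected), so Kai is not a cut vertex.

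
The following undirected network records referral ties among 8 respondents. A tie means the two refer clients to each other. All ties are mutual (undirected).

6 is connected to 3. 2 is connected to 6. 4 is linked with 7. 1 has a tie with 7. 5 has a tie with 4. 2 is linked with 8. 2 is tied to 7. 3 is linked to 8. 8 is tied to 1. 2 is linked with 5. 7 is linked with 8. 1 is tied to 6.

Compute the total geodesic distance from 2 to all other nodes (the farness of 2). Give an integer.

10

Distances from 2: 1:2, 3:2, 4:2, 5:1, 6:1, 7:1, 8:1.
Sum = 2 + 2 + 2 + 1 + 1 + 1 + 1 = 10.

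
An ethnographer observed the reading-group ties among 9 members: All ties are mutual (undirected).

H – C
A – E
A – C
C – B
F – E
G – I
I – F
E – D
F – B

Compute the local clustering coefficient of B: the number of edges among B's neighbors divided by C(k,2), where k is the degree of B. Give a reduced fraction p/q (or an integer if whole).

0

B's neighbors: C and F (k = 2).
Possible neighbor pairs: C(2,2) = 1. Edges among them: none → e = 0.
Clustering(B) = 0/1.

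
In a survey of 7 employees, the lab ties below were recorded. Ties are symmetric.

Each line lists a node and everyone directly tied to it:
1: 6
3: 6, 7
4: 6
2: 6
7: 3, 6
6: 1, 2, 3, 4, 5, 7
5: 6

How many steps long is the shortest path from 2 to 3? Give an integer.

2

One shortest route is 2 – 6 – 3, which uses 2 edges, and 2 and 3 are not directly tied, so nothing shorter exists. So d(2,3) = 2.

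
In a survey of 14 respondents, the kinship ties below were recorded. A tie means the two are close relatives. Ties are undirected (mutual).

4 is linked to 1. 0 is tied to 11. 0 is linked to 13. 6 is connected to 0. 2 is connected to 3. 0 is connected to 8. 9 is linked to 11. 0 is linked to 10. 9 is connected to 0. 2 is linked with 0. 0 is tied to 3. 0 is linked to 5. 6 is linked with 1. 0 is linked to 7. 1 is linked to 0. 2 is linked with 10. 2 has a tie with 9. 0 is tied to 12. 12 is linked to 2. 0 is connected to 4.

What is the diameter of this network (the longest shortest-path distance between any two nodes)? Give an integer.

2

Eccentricity of each node (its greatest distance to any other): 0:1, 1:2, 2:2, 3:2, 4:2, 5:2, 6:2, 7:2, 8:2, 9:2, 10:2, 11:2, 12:2, 13:2.
The maximum eccentricity is 2, realized for instance by the pair 2–11 via 2 – 0 – 11. So the diameter is 2.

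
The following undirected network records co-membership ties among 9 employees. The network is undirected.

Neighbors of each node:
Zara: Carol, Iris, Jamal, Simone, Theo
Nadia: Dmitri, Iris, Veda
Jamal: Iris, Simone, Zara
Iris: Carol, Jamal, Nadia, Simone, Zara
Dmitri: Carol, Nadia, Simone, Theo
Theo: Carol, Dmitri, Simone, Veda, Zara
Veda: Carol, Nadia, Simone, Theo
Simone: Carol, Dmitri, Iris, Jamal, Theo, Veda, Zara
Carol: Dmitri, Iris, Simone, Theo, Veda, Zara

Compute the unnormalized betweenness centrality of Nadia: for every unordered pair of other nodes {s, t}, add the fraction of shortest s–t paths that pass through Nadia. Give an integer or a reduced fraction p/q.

11/12

Pairs whose geodesics pass through Nadia — Dmitri–Veda: 1/4; Dmitri–Iris: 1/3; Veda–Iris: 1/3.
All other pairs contribute 0.
Summing the contributions gives betweenness(Nadia) = 11/12.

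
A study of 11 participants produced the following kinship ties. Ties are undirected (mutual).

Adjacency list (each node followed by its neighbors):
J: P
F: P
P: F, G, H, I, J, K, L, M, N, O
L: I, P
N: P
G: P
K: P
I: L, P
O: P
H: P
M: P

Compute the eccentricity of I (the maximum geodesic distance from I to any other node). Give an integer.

Distances from I: F:2, G:2, H:2, J:2, K:2, L:1, M:2, N:2, O:2, P:1.
The largest is 2 (to H, N, F, G, K, M, O, and J), so the eccentricity of I is 2.

2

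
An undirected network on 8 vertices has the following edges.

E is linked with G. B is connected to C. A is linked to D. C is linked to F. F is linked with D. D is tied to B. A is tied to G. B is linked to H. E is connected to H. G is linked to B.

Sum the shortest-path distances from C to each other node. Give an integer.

Distances from C: A:3, B:1, D:2, E:3, F:1, G:2, H:2.
Sum = 3 + 1 + 2 + 3 + 1 + 2 + 2 = 14.

14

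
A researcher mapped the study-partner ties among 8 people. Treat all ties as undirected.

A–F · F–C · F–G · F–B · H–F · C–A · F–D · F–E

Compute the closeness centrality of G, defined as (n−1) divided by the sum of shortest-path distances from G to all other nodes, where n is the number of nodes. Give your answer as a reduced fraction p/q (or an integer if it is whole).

7/13

Distances from G: A:2, B:2, C:2, D:2, E:2, F:1, H:2. Sum = 13.
n = 8, so closeness = 7/13.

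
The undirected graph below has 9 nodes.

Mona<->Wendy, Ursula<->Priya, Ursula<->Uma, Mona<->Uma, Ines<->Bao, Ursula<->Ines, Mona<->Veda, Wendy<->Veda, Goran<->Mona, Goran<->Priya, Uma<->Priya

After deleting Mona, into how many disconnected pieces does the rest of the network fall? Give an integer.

2

Without Mona, the remaining ties split the others into: {Bao, Goran, Ines, Priya, Uma, Ursula}; {Veda, Wendy}.
That's 2 separate components.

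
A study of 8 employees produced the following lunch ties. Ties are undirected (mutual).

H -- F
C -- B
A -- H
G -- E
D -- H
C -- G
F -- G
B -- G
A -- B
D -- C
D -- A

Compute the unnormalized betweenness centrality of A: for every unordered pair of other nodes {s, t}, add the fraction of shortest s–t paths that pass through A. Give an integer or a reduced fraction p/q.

3/2

Pairs whose geodesics pass through A — B–H: 1; B–D: 1/2.
All other pairs contribute 0.
Summing the contributions gives betweenness(A) = 3/2.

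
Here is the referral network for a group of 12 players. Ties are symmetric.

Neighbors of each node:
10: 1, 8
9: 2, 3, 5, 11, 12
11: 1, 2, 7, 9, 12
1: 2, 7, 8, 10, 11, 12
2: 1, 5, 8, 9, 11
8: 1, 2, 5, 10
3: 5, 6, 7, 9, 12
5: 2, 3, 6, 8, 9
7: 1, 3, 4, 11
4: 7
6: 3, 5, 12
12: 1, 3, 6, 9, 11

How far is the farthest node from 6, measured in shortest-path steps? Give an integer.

3

Distances from 6: 1:2, 2:2, 3:1, 4:3, 5:1, 7:2, 8:2, 9:2, 10:3, 11:2, 12:1.
The largest is 3 (to 4 and 10), so the eccentricity of 6 is 3.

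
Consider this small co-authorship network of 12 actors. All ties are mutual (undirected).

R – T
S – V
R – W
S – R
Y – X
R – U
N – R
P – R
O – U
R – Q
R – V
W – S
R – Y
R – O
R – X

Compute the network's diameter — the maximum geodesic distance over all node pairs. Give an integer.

Eccentricity of each node (its greatest distance to any other): N:2, O:2, P:2, Q:2, R:1, S:2, T:2, U:2, V:2, W:2, X:2, Y:2.
The maximum eccentricity is 2, realized for instance by the pair Y–W via Y – R – W. So the diameter is 2.

2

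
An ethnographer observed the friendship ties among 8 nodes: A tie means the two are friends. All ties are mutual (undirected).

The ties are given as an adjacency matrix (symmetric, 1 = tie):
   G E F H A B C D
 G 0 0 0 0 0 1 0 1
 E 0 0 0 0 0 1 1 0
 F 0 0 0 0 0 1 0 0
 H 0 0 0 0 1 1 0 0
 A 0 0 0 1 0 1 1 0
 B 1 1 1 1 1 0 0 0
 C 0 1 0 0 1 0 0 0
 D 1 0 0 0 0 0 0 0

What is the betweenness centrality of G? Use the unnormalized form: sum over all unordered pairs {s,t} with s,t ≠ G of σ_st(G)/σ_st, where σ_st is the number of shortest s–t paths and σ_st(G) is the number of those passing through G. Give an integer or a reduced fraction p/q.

6

Pairs whose geodesics pass through G — E–D: 1; F–D: 1; H–D: 1; A–D: 1; B–D: 1; C–D: 2/2.
All other pairs contribute 0.
Summing the contributions gives betweenness(G) = 6.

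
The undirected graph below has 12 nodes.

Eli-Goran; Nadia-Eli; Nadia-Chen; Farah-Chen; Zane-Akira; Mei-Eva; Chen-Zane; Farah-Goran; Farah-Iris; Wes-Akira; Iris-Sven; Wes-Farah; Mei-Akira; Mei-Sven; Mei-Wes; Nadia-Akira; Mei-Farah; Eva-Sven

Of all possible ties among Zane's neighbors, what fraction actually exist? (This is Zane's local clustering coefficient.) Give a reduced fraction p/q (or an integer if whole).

Zane's neighbors: Akira and Chen (k = 2).
Possible neighbor pairs: C(2,2) = 1. Edges among them: none → e = 0.
Clustering(Zane) = 0/1.

0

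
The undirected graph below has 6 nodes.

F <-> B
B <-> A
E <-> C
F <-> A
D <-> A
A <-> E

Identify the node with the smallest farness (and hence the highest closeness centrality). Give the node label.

Farness (sum of distances to all others) for each node — A:6, B:9, C:12, D:10, E:8, F:9.
The smallest farness is 6, for A, so A has the highest closeness.

A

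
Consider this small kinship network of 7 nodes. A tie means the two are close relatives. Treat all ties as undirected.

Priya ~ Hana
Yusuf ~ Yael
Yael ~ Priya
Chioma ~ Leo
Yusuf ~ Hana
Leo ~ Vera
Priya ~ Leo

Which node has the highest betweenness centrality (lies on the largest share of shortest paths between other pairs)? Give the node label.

Unnormalized betweenness of each node: Chioma:0, Hana:2, Leo:9, Priya:19/2, Vera:0, Yael:2, Yusuf:1/2.
Priya has the largest value, 19/2, making it the main broker — the node through which the most shortest paths run.

Priya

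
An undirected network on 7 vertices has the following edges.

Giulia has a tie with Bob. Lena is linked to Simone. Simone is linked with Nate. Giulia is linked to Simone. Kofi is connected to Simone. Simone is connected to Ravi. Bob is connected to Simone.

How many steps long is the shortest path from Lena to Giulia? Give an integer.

One shortest route is Lena – Simone – Giulia, which uses 2 edges, and Lena and Giulia are not directly tied, so nothing shorter exists. So d(Lena,Giulia) = 2.

2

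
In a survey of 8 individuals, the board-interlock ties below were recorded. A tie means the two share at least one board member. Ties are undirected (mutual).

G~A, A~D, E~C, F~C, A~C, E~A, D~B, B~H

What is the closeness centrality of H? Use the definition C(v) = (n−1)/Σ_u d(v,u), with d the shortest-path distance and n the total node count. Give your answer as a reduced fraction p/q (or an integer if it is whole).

7/23

Distances from H: A:3, B:1, C:4, D:2, E:4, F:5, G:4. Sum = 23.
n = 8, so closeness = 7/23.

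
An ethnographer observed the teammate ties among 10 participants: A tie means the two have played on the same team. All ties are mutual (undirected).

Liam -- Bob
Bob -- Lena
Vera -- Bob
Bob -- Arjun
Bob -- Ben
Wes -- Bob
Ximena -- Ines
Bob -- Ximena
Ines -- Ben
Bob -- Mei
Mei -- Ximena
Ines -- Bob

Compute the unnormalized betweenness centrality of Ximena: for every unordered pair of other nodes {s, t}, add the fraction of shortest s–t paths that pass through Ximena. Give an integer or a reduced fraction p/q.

1/2

Pairs whose geodesics pass through Ximena — Ines–Mei: 1/2.
All other pairs contribute 0.
Summing the contributions gives betweenness(Ximena) = 1/2.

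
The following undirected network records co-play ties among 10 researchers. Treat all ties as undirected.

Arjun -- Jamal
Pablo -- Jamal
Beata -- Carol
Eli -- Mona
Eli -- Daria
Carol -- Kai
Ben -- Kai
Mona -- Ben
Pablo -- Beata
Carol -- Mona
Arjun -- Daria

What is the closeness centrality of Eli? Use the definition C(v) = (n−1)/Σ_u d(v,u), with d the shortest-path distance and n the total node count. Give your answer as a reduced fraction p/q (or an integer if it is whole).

3/7

Distances from Eli: Arjun:2, Beata:3, Ben:2, Carol:2, Daria:1, Jamal:3, Kai:3, Mona:1, Pablo:4. Sum = 21.
n = 10, so closeness = 9/21 = 3/7.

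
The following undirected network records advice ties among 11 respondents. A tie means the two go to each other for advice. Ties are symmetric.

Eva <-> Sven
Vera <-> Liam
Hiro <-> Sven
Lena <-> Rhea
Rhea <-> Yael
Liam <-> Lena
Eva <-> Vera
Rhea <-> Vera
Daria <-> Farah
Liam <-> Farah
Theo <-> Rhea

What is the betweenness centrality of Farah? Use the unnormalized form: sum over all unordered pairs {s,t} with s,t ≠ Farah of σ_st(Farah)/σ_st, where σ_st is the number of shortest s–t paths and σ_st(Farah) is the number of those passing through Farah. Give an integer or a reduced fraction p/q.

Pairs whose geodesics pass through Farah — Liam–Daria: 1; Vera–Daria: 1; Theo–Daria: 2/2; Rhea–Daria: 2/2; Sven–Daria: 1; Hiro–Daria: 1; Yael–Daria: 2/2; Eva–Daria: 1; Lena–Daria: 1.
All other pairs contribute 0.
Summing the contributions gives betweenness(Farah) = 9.

9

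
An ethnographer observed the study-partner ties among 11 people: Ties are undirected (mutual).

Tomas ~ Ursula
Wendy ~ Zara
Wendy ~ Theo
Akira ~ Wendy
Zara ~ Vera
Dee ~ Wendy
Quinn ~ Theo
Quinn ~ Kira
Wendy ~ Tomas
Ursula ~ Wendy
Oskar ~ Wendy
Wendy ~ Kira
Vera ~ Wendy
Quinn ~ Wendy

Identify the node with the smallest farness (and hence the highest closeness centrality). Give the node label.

Farness (sum of distances to all others) for each node — Akira:19, Dee:19, Kira:18, Oskar:19, Quinn:17, Theo:18, Tomas:18, Ursula:18, Vera:18, Wendy:10, Zara:18.
The smallest farness is 10, for Wendy, so Wendy has the highest closeness.

Wendy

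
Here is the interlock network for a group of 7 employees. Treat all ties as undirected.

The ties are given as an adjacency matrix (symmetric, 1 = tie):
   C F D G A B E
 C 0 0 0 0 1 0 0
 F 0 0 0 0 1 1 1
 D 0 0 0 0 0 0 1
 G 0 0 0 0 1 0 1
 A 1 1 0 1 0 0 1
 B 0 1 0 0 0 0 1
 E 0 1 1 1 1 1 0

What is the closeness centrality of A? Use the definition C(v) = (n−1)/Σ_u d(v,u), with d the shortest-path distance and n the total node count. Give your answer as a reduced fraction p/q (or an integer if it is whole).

3/4

Distances from A: B:2, C:1, D:2, E:1, F:1, G:1. Sum = 8.
n = 7, so closeness = 6/8 = 3/4.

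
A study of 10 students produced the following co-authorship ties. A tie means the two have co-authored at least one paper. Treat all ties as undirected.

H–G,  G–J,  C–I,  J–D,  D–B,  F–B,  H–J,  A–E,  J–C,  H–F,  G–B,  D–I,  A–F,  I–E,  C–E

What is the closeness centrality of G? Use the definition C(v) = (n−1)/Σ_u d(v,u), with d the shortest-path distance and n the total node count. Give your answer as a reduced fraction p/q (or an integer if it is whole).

1/2

Distances from G: A:3, B:1, C:2, D:2, E:3, F:2, H:1, I:3, J:1. Sum = 18.
n = 10, so closeness = 9/18 = 1/2.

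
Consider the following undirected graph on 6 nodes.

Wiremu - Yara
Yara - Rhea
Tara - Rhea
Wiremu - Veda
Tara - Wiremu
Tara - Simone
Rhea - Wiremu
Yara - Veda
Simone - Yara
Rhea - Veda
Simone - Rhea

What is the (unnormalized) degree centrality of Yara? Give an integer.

4

Yara is directly tied to Rhea, Simone, Veda, and Wiremu. That is 4 neighbors, so the degree of Yara is 4.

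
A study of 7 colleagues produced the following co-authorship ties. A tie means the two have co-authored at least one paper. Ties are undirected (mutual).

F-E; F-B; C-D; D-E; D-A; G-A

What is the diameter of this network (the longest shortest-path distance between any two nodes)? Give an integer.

Eccentricity of each node (its greatest distance to any other): A:4, B:5, C:4, D:3, E:3, F:4, G:5.
The maximum eccentricity is 5, realized for instance by the pair G–B via G – A – D – E – F – B. So the diameter is 5.

5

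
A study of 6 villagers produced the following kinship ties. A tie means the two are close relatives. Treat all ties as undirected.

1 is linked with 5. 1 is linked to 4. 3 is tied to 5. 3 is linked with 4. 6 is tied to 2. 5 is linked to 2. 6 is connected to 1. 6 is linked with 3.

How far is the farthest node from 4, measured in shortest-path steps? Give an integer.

3

Distances from 4: 1:1, 2:3, 3:1, 5:2, 6:2.
The largest is 3 (to 2), so the eccentricity of 4 is 3.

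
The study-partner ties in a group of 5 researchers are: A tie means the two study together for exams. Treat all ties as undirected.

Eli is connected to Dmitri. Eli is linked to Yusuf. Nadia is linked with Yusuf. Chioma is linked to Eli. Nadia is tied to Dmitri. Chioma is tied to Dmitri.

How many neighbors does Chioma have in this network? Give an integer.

2

Chioma is directly tied to Dmitri and Eli. That is 2 neighbors, so the degree of Chioma is 2.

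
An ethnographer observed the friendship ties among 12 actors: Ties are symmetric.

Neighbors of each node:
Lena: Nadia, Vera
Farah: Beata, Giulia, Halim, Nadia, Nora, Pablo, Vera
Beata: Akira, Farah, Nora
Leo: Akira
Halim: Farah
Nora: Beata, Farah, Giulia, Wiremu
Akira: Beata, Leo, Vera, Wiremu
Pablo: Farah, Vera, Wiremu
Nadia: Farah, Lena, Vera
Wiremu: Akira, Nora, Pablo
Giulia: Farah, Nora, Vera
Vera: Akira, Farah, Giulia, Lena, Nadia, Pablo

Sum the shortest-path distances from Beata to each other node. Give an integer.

20

Distances from Beata: Akira:1, Farah:1, Giulia:2, Halim:2, Lena:3, Leo:2, Nadia:2, Nora:1, Pablo:2, Vera:2, Wiremu:2.
Sum = 1 + 1 + 2 + 2 + 3 + 2 + 2 + 1 + 2 + 2 + 2 = 20.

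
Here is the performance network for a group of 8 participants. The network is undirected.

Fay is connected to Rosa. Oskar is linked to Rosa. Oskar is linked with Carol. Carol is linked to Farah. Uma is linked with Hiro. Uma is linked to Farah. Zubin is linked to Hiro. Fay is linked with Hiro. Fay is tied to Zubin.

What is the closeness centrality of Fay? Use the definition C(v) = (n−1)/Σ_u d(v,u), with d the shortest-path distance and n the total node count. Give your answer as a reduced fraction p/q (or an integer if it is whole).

7/13

Distances from Fay: Carol:3, Farah:3, Hiro:1, Oskar:2, Rosa:1, Uma:2, Zubin:1. Sum = 13.
n = 8, so closeness = 7/13.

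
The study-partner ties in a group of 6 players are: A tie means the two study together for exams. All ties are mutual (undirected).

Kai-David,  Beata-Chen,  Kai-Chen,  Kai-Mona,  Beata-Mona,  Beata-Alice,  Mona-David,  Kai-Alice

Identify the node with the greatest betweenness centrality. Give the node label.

Unnormalized betweenness of each node: Alice:1/3, Beata:3/2, Chen:1/3, David:0, Kai:7/2, Mona:4/3.
Kai has the largest value, 7/2, making it the main broker — the node through which the most shortest paths run.

Kai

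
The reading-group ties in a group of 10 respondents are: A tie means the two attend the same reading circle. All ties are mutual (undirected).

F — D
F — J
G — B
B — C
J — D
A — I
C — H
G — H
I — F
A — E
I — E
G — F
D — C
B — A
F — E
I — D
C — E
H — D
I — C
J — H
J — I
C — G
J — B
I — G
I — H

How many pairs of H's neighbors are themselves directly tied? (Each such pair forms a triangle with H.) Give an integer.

H's neighbors: C, D, G, I, and J.
Neighbor pairs that are themselves tied: H–C–D; H–C–G; H–C–I; H–D–I; H–D–J; H–G–I; H–I–J. Each forms one triangle with H, for 7 in total.

7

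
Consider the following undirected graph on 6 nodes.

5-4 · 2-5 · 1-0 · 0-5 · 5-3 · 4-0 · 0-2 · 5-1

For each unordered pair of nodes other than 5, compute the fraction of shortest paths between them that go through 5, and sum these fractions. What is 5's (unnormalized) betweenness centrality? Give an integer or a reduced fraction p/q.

Pairs whose geodesics pass through 5 — 3–1: 1; 3–0: 1; 3–2: 1; 3–4: 1; 1–2: 1/2; 1–4: 1/2; 2–4: 1/2.
All other pairs contribute 0.
Summing the contributions gives betweenness(5) = 11/2.

11/2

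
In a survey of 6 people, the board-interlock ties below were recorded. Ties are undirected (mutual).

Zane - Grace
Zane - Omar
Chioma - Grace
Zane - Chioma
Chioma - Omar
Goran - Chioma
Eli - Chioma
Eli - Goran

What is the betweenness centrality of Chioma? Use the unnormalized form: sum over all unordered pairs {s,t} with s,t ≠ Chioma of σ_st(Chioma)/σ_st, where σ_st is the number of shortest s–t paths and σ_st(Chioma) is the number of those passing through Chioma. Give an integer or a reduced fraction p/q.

13/2

Pairs whose geodesics pass through Chioma — Zane–Eli: 1; Zane–Goran: 1; Grace–Eli: 1; Grace–Goran: 1; Grace–Omar: 1/2; Eli–Omar: 1; Goran–Omar: 1.
All other pairs contribute 0.
Summing the contributions gives betweenness(Chioma) = 13/2.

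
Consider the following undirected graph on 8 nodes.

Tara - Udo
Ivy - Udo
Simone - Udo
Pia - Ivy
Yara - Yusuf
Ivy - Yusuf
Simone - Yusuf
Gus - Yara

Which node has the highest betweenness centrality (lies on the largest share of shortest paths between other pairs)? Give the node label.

Unnormalized betweenness of each node: Gus:0, Ivy:9, Pia:0, Simone:3, Tara:0, Udo:7, Yara:6, Yusuf:11.
Yusuf has the largest value, 11, making it the main broker — the node through which the most shortest paths run.

Yusuf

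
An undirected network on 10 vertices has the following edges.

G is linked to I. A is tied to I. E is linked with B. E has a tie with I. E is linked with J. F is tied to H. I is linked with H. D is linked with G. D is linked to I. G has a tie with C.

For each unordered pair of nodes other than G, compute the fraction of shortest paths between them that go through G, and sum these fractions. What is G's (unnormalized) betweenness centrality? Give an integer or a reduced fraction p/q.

Pairs whose geodesics pass through G — B–C: 1; J–C: 1; F–C: 1; I–C: 1; D–C: 1; E–C: 1; H–C: 1; C–A: 1.
All other pairs contribute 0.
Summing the contributions gives betweenness(G) = 8.

8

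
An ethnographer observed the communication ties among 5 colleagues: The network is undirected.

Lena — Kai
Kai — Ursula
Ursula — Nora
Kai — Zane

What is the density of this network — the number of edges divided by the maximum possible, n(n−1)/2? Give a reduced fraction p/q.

There are 4 edges and 5 nodes, so the maximum possible is C(5,2) = 10.
Density = 4/10 = 2/5.

2/5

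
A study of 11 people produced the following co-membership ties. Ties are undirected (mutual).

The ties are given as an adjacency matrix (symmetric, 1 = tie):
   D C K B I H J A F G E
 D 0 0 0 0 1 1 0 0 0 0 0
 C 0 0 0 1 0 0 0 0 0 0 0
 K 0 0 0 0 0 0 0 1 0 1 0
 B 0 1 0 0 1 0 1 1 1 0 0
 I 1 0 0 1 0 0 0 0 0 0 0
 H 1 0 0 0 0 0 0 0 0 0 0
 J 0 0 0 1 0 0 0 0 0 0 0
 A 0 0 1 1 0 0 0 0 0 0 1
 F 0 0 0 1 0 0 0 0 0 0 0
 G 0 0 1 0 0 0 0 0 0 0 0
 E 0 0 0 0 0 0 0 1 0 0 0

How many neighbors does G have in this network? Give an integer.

G is directly tied to K. That is 1 neighbor, so the degree of G is 1.

1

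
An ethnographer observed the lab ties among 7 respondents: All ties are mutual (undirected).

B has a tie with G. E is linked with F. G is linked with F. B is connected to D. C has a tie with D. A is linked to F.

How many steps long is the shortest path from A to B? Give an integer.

3

One shortest route is A – F – G – B, which uses 3 edges, and at distance 2 from A we only reach {E, G}, which does not include B. So d(A,B) = 3.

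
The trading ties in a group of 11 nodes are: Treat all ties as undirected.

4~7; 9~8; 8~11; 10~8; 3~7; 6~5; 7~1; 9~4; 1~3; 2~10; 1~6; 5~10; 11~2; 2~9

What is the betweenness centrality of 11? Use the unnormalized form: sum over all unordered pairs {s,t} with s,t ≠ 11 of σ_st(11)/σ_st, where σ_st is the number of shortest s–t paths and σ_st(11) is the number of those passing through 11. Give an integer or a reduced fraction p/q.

1/3

Pairs whose geodesics pass through 11 — 2–8: 1/3.
All other pairs contribute 0.
Summing the contributions gives betweenness(11) = 1/3.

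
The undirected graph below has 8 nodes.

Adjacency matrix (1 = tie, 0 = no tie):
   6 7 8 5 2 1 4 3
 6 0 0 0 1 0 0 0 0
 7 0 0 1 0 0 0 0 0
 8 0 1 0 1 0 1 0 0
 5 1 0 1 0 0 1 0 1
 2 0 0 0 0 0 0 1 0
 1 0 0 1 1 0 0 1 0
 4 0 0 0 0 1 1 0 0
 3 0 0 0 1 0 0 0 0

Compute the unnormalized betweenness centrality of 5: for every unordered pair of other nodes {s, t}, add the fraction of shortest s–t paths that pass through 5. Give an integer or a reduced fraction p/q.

Pairs whose geodesics pass through 5 — 6–7: 1; 6–8: 1; 6–2: 1; 6–1: 1; 6–4: 1; 6–3: 1; 7–3: 1; 8–3: 1; 2–3: 1; 1–3: 1; 4–3: 1.
All other pairs contribute 0.
Summing the contributions gives betweenness(5) = 11.

11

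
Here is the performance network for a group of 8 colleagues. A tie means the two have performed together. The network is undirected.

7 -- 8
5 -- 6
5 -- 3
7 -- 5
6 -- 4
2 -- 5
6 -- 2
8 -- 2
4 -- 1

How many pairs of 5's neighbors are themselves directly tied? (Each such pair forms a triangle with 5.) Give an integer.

1

5's neighbors: 2, 3, 6, and 7.
Neighbor pairs that are themselves tied: 5–2–6. Each forms one triangle with 5, for 1 in total.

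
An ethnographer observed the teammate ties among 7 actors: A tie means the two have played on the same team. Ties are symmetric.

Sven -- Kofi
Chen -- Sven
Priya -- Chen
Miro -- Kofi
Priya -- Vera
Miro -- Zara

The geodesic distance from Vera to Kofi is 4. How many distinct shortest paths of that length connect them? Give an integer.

The shortest distance is 4, and the only length-4 path is Vera–Priya–Chen–Sven–Kofi. So there is exactly 1 shortest path.

1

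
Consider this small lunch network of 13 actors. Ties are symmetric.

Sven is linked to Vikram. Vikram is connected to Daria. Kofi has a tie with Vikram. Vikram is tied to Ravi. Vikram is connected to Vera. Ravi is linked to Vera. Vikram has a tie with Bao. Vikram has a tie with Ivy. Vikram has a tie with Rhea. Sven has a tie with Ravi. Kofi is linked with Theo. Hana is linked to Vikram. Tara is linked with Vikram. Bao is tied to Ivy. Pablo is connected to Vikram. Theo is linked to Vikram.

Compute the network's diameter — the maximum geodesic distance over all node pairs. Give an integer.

Eccentricity of each node (its greatest distance to any other): Bao:2, Daria:2, Hana:2, Ivy:2, Kofi:2, Pablo:2, Ravi:2, Rhea:2, Sven:2, Tara:2, Theo:2, Vera:2, Vikram:1.
The maximum eccentricity is 2, realized for instance by the pair Pablo–Vera via Pablo – Vikram – Vera. So the diameter is 2.

2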